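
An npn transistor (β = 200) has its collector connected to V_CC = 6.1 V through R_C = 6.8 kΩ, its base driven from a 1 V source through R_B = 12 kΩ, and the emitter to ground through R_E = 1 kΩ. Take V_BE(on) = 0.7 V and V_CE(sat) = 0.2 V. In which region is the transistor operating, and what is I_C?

Assume active. Base-emitter loop: I_B = (V_BB − V_BE)/(R_B + (β+1)R_E) = (1 − 0.7)/(12 + 201×1) = 0.00141 mA.
I_C = β·I_B = 200×0.00141 = 0.282 mA.
V_CE = V_CC − I_C·R_C − I_E·R_E = 6.1 − 0.282×6.8 − 0.283×1 = 3.9 V > V_CE(sat), so the active-region assumption holds.

active; I_C ≈ 0.28 mA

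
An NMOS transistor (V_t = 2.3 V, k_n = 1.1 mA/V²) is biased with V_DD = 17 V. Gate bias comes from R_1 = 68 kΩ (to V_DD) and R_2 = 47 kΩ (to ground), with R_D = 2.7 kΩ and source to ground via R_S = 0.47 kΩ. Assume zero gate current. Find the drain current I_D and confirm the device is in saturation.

I_D ≈ 4.1 mA

V_G = V_DD·R_2/(R_1+R_2) = 17×47/115 = 6.95 V.
Assume saturation: I_D = (k_n/2)(V_GS − V_t)² with V_GS = V_G − I_D·R_S = 6.95 − 0.47·I_D.
Substituting gives 0.121·I_D² − 3.4·I_D + 11.9 = 0, with roots I_D = 4.09 or 23.9 mA.
The root I_D = 23.9 mA gives V_GS = -4.29 V ≤ V_t, so take I_D = 4.09 mA.
Then V_GS = 5.03 V and V_DS = V_DD − I_D(R_D+R_S) = 17 − 4.09×3.17 = 4.04 V.
Saturation requires V_DS ≥ V_GS − V_t = 2.73 V; 4.04 ≥ 2.73 ✓.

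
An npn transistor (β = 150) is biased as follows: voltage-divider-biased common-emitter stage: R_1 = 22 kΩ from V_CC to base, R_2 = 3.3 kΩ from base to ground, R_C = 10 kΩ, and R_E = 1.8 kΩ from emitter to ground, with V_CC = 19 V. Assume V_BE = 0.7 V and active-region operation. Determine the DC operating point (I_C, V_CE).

I_C ≈ 0.97 mA, V_CE ≈ 7.5 V

Thevenize the base divider: V_Th = V_CC·R_2/(R_1+R_2) = 19×3.3/25.3 = 2.48 V, R_Th = R_1‖R_2 = 2.87 kΩ.
Base-emitter loop: V_Th = I_B·R_Th + V_BE + (β+1)I_B·R_E, so I_B = (2.48 − 0.7) / (2.87 + 151×1.8) = 0.00647 mA.
I_C = β·I_B = 150×0.00647 = 0.971 mA, and I_E = (β+1)I_B = 0.978 mA.
V_CE = V_CC − I_C·R_C − I_E·R_E = 19 − 0.971×10 − 0.978×1.8 = 7.53 V.
V_CE = 7.53 V > 0.2 V confirms active-region operation.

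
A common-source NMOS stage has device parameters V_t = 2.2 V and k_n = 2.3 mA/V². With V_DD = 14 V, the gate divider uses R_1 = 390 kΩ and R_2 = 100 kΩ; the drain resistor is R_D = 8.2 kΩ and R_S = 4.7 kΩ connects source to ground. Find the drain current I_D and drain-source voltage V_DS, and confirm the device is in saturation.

V_G = V_DD·R_2/(R_1+R_2) = 14×100/490 = 2.86 V.
Assume saturation: I_D = (k_n/2)(V_GS − V_t)² with V_GS = V_G − I_D·R_S = 2.86 − 4.7·I_D.
Substituting gives 25.4·I_D² − 8.1·I_D + 0.497 = 0, with roots I_D = 0.0827 or 0.236 mA.
The root I_D = 0.236 mA gives V_GS = 1.75 V ≤ V_t, so take I_D = 0.0827 mA.
Then V_GS = 2.47 V and V_DS = V_DD − I_D(R_D+R_S) = 14 − 0.0827×12.9 = 12.9 V.
Saturation requires V_DS ≥ V_GS − V_t = 0.268 V; 12.9 ≥ 0.268 ✓.

I_D ≈ 0.083 mA, V_DS ≈ 13 V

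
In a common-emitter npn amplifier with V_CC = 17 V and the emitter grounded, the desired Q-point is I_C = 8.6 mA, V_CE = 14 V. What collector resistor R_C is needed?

Collector loop: V_CC = I_C·R_C + V_CE.
R_C = (V_CC − V_CE)/I_C = (17 − 14)/8.6 = 0.349 kΩ.

R_C ≈ 0.35 kΩ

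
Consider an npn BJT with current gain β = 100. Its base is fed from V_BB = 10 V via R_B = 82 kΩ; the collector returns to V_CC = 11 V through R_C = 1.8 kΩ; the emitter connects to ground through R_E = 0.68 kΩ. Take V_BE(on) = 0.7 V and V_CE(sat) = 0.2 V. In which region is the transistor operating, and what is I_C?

saturation; I_C ≈ 4.3 mA

Assume active: I_B = (10 − 0.7)/(82 + 101×0.68) = 0.0617 mA, I_C = β·I_B = 6.17 mA.
Then V_CE = 11 − 6.17×1.8 − 6.23×0.68 = -4.35 V < 0.2 V — the active assumption fails.
Re-solve with V_CE = 0.2 V. KCL at the emitter: V_E/R_E = (V_BB−0.7−V_E)/R_B + (V_CC−0.2−V_E)/R_C, giving V_E = 3 V.
I_C = (V_CC − 0.2 − V_E)/R_C = (10.8 − 3)/1.8 = 4.33 mA.
Check: I_B = (9.3 − 3)/82 = 0.0768 mA, and β·I_B = 7.68 mA > I_C, confirming saturation.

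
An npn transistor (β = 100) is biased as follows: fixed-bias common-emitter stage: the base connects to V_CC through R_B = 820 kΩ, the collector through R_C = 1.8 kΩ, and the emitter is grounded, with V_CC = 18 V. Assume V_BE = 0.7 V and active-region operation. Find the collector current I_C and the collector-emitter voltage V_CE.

I_C ≈ 2.1 mA, V_CE ≈ 14 V

Base loop: V_CC = I_B·R_B + V_BE, so I_B = (18 − 0.7)/820 kΩ = 0.0211 mA.
In the active region I_C = β·I_B = 100 × 0.0211 = 2.11 mA.
Collector loop: V_CE = V_CC − I_C·R_C = 18 − 2.11×1.8 = 14.2 V.
Since V_CE = 14.2 V > V_CE(sat) ≈ 0.2 V, the transistor is in the active region as assumed.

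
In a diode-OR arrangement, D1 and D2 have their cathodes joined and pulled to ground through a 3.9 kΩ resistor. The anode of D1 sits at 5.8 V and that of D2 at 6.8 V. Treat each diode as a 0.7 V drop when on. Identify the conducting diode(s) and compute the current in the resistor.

Assume both conduct. Then node N would need to be at both 5.8−0.7 = 5.1 V and 6.8−0.7 = 6.1 V, which is impossible.
Assume only D2 conducts: V_N = 6.8 − 0.7 = 6.1 V, so I_R = 6.1/3.9 = 1.56 mA.
Check D1: its anode-to-cathode voltage is 5.8 − 6.1 = -0.3 V < 0.7 V, so it is off. The assumption is consistent.

Only D2 conducts; I_R ≈ 1.6 mA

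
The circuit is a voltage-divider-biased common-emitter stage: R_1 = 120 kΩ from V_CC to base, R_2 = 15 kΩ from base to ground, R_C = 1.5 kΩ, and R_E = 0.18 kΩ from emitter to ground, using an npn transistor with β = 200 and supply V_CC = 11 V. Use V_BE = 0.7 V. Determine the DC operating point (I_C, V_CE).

I_C ≈ 2.1 mA, V_CE ≈ 7.5 V

Thevenize the base divider: V_Th = V_CC·R_2/(R_1+R_2) = 11×15/135 = 1.22 V, R_Th = R_1‖R_2 = 13.3 kΩ.
Base-emitter loop: V_Th = I_B·R_Th + V_BE + (β+1)I_B·R_E, so I_B = (1.22 − 0.7) / (13.3 + 201×0.18) = 0.0105 mA.
I_C = β·I_B = 200×0.0105 = 2.11 mA, and I_E = (β+1)I_B = 2.12 mA.
V_CE = V_CC − I_C·R_C − I_E·R_E = 11 − 2.11×1.5 − 2.12×0.18 = 7.45 V.
V_CE = 7.45 V > 0.2 V confirms active-region operation.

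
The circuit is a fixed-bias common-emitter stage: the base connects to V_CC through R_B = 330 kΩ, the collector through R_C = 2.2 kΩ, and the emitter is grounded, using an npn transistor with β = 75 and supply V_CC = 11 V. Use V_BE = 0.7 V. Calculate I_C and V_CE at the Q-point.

I_C ≈ 2.3 mA, V_CE ≈ 5.8 V

Base loop: V_CC = I_B·R_B + V_BE, so I_B = (11 − 0.7)/330 kΩ = 0.0312 mA.
In the active region I_C = β·I_B = 75 × 0.0312 = 2.34 mA.
Collector loop: V_CE = V_CC − I_C·R_C = 11 − 2.34×2.2 = 5.85 V.
Since V_CE = 5.85 V > V_CE(sat) ≈ 0.2 V, the transistor is in the active region as assumed.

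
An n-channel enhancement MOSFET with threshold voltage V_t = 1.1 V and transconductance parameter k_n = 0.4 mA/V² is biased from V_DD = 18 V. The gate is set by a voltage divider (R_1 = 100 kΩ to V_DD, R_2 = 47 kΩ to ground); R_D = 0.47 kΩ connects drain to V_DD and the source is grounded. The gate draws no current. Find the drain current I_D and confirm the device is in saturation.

I_D ≈ 4.3 mA

V_G = V_DD·R_2/(R_1+R_2) = 18×47/147 = 5.76 V. With the source grounded, V_GS = V_G = 5.76 V.
Assume saturation: I_D = (k_n/2)(V_GS − V_t)² = (0.4/2)×(5.76 − 1.1)² = 0.2×4.66² = 4.33 mA.
V_DS = V_DD − I_D·R_D = 18 − 4.33×0.47 = 16 V.
Saturation requires V_DS ≥ V_GS − V_t = 4.66 V; 16 ≥ 4.66 ✓.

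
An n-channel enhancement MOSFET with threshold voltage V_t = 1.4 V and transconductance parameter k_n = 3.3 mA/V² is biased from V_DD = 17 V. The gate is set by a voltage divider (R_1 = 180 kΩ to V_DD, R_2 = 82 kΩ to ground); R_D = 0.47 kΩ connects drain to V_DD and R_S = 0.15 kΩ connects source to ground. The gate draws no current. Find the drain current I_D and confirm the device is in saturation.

V_G = V_DD·R_2/(R_1+R_2) = 17×82/262 = 5.32 V.
Assume saturation: I_D = (k_n/2)(V_GS − V_t)² with V_GS = V_G − I_D·R_S = 5.32 − 0.15·I_D.
Substituting gives 0.0371·I_D² − 2.94·I_D + 25.4 = 0, with roots I_D = 9.85 or 69.4 mA.
The root I_D = 69.4 mA gives V_GS = -5.08 V ≤ V_t, so take I_D = 9.85 mA.
Then V_GS = 3.84 V and V_DS = V_DD − I_D(R_D+R_S) = 17 − 9.85×0.62 = 10.9 V.
Saturation requires V_DS ≥ V_GS − V_t = 2.44 V; 10.9 ≥ 2.44 ✓.

I_D ≈ 9.8 mA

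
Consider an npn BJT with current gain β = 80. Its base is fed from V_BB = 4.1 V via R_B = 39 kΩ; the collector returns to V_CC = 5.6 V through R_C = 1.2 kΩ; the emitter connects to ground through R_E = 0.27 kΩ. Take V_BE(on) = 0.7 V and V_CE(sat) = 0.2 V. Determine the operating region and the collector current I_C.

Assume active: I_B = (4.1 − 0.7)/(39 + 81×0.27) = 0.0559 mA, I_C = β·I_B = 4.47 mA.
Then V_CE = 5.6 − 4.47×1.2 − 4.52×0.27 = -0.984 V < 0.2 V — the active assumption fails.
Re-solve with V_CE = 0.2 V. KCL at the emitter: V_E/R_E = (V_BB−0.7−V_E)/R_B + (V_CC−0.2−V_E)/R_C, giving V_E = 1.01 V.
I_C = (V_CC − 0.2 − V_E)/R_C = (5.4 − 1.01)/1.2 = 3.66 mA.
Check: I_B = (3.4 − 1.01)/39 = 0.0614 mA, and β·I_B = 4.91 mA > I_C, confirming saturation.

saturation; I_C ≈ 3.7 mA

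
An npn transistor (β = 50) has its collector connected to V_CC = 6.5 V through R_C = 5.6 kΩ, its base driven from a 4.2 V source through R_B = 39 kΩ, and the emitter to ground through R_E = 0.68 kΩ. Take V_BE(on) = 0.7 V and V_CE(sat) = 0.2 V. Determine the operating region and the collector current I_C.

Assume active: I_B = (4.2 − 0.7)/(39 + 51×0.68) = 0.0475 mA, I_C = β·I_B = 2.38 mA.
Then V_CE = 6.5 − 2.38×5.6 − 2.42×0.68 = -8.45 V < 0.2 V — the active assumption fails.
Re-solve with V_CE = 0.2 V. KCL at the emitter: V_E/R_E = (V_BB−0.7−V_E)/R_B + (V_CC−0.2−V_E)/R_C, giving V_E = 0.725 V.
I_C = (V_CC − 0.2 − V_E)/R_C = (6.3 − 0.725)/5.6 = 0.995 mA.
Check: I_B = (3.5 − 0.725)/39 = 0.0711 mA, and β·I_B = 3.56 mA > I_C, confirming saturation.

saturation; I_C ≈ 1 mA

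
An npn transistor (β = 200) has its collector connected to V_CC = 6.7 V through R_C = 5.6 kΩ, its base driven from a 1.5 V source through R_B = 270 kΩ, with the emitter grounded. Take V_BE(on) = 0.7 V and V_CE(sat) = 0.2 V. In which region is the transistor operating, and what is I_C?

Assume active. Base-emitter loop: I_B = (V_BB − V_BE)/R_B = (1.5 − 0.7)/270 = 0.00296 mA.
I_C = β·I_B = 200×0.00296 = 0.593 mA.
V_CE = V_CC − I_C·R_C = 6.7 − 0.593×5.6 = 3.38 V > V_CE(sat), so the active-region assumption holds.

active; I_C ≈ 0.59 mA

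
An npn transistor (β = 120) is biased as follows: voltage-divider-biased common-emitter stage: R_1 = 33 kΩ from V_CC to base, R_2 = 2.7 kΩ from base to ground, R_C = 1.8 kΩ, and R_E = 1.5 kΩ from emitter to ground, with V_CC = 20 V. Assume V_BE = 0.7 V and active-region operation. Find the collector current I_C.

I_C ≈ 0.53 mA

Thevenize the base divider: V_Th = V_CC·R_2/(R_1+R_2) = 20×2.7/35.7 = 1.51 V, R_Th = R_1‖R_2 = 2.5 kΩ.
Base-emitter loop: V_Th = I_B·R_Th + V_BE + (β+1)I_B·R_E, so I_B = (1.51 − 0.7) / (2.5 + 121×1.5) = 0.00442 mA.
I_C = β·I_B = 120×0.00442 = 0.53 mA, and I_E = (β+1)I_B = 0.534 mA.
V_CE = V_CC − I_C·R_C − I_E·R_E = 20 − 0.53×1.8 − 0.534×1.5 = 18.2 V.
V_CE = 18.2 V > 0.2 V confirms active-region operation.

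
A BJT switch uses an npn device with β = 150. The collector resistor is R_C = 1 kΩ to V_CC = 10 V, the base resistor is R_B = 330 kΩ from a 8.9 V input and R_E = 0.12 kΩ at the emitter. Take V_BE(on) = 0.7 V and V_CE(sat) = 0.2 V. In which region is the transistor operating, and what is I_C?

Assume active. Base-emitter loop: I_B = (V_BB − V_BE)/(R_B + (β+1)R_E) = (8.9 − 0.7)/(330 + 151×0.12) = 0.0236 mA.
I_C = β·I_B = 150×0.0236 = 3.53 mA.
V_CE = V_CC − I_C·R_C − I_E·R_E = 10 − 3.53×1 − 3.56×0.12 = 6.04 V > V_CE(sat), so the active-region assumption holds.

active; I_C ≈ 3.5 mA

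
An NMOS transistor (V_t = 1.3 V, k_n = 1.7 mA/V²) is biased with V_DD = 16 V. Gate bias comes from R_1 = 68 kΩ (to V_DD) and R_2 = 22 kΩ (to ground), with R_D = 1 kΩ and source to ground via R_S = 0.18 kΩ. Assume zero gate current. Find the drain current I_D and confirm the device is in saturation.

I_D ≈ 3.4 mA

V_G = V_DD·R_2/(R_1+R_2) = 16×22/90 = 3.91 V.
Assume saturation: I_D = (k_n/2)(V_GS − V_t)² with V_GS = V_G − I_D·R_S = 3.91 − 0.18·I_D.
Substituting gives 0.0275·I_D² − 1.8·I_D + 5.8 = 0, with roots I_D = 3.4 or 61.9 mA.
The root I_D = 61.9 mA gives V_GS = -7.24 V ≤ V_t, so take I_D = 3.4 mA.
Then V_GS = 3.3 V and V_DS = V_DD − I_D(R_D+R_S) = 16 − 3.4×1.18 = 12 V.
Saturation requires V_DS ≥ V_GS − V_t = 2 V; 12 ≥ 2 ✓.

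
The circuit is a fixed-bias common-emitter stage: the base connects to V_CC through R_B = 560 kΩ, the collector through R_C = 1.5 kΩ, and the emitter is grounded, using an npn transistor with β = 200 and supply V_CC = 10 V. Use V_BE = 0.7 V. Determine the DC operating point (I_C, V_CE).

I_C ≈ 3.3 mA, V_CE ≈ 5 V

Base loop: V_CC = I_B·R_B + V_BE, so I_B = (10 − 0.7)/560 kΩ = 0.0166 mA.
In the active region I_C = β·I_B = 200 × 0.0166 = 3.32 mA.
Collector loop: V_CE = V_CC − I_C·R_C = 10 − 3.32×1.5 = 5.02 V.
Since V_CE = 5.02 V > V_CE(sat) ≈ 0.2 V, the transistor is in the active region as assumed.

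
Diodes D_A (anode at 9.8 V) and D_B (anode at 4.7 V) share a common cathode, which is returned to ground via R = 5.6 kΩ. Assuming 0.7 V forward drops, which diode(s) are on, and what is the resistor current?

Only D_A conducts; I_R ≈ 1.6 mA

Assume both conduct. Then node N would need to be at both 9.8−0.7 = 9.1 V and 4.7−0.7 = 4 V, which is impossible.
Assume only D_A conducts: V_N = 9.8 − 0.7 = 9.1 V, so I_R = 9.1/5.6 = 1.63 mA.
Check D_B: its anode-to-cathode voltage is 4.7 − 9.1 = -4.4 V < 0.7 V, so it is off. The assumption is consistent.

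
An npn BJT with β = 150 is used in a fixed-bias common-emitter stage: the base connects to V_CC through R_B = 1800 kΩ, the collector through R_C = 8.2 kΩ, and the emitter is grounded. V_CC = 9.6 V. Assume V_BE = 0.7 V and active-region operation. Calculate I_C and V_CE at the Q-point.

Base loop: V_CC = I_B·R_B + V_BE, so I_B = (9.6 − 0.7)/1800 kΩ = 0.00494 mA.
In the active region I_C = β·I_B = 150 × 0.00494 = 0.742 mA.
Collector loop: V_CE = V_CC − I_C·R_C = 9.6 − 0.742×8.2 = 3.52 V.
Since V_CE = 3.52 V > V_CE(sat) ≈ 0.2 V, the transistor is in the active region as assumed.

I_C ≈ 0.74 mA, V_CE ≈ 3.5 V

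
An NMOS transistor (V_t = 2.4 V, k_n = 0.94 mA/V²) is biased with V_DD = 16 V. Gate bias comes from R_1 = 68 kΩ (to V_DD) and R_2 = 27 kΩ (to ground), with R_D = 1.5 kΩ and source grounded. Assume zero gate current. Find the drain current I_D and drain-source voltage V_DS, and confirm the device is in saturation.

V_G = V_DD·R_2/(R_1+R_2) = 16×27/95 = 4.55 V. With the source grounded, V_GS = V_G = 4.55 V.
Assume saturation: I_D = (k_n/2)(V_GS − V_t)² = (0.94/2)×(4.55 − 2.4)² = 0.47×2.15² = 2.17 mA.
V_DS = V_DD − I_D·R_D = 16 − 2.17×1.5 = 12.7 V.
Saturation requires V_DS ≥ V_GS − V_t = 2.15 V; 12.7 ≥ 2.15 ✓.

I_D ≈ 2.2 mA, V_DS ≈ 13 V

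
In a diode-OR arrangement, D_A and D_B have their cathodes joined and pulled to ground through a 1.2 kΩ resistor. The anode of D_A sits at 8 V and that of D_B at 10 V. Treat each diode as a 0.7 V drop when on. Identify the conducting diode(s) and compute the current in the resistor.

Assume both conduct. Then node N would need to be at both 8−0.7 = 7.3 V and 10−0.7 = 9.3 V, which is impossible.
Assume only D_B conducts: V_N = 10 − 0.7 = 9.3 V, so I_R = 9.3/1.2 = 7.75 mA.
Check D_A: its anode-to-cathode voltage is 8 − 9.3 = -1.3 V < 0.7 V, so it is off. The assumption is consistent.

Only D_B conducts; I_R ≈ 7.8 mA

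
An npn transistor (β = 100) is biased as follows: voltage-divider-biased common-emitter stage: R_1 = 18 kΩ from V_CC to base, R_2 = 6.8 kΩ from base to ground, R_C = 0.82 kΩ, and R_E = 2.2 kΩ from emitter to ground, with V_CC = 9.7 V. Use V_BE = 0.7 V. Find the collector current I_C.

I_C ≈ 0.86 mA

Thevenize the base divider: V_Th = V_CC·R_2/(R_1+R_2) = 9.7×6.8/24.8 = 2.66 V, R_Th = R_1‖R_2 = 4.94 kΩ.
Base-emitter loop: V_Th = I_B·R_Th + V_BE + (β+1)I_B·R_E, so I_B = (2.66 − 0.7) / (4.94 + 101×2.2) = 0.00863 mA.
I_C = β·I_B = 100×0.00863 = 0.863 mA, and I_E = (β+1)I_B = 0.871 mA.
V_CE = V_CC − I_C·R_C − I_E·R_E = 9.7 − 0.863×0.82 − 0.871×2.2 = 7.08 V.
V_CE = 7.08 V > 0.2 V confirms active-region operation.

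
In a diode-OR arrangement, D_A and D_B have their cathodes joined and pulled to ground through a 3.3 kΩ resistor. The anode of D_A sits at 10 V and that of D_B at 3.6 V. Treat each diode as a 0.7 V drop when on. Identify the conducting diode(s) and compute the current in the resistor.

Only D_A conducts; I_R ≈ 2.8 mA

Assume both conduct. Then node N would need to be at both 10−0.7 = 9.3 V and 3.6−0.7 = 2.9 V, which is impossible.
Assume only D_A conducts: V_N = 10 − 0.7 = 9.3 V, so I_R = 9.3/3.3 = 2.82 mA.
Check D_B: its anode-to-cathode voltage is 3.6 − 9.3 = -5.7 V < 0.7 V, so it is off. The assumption is consistent.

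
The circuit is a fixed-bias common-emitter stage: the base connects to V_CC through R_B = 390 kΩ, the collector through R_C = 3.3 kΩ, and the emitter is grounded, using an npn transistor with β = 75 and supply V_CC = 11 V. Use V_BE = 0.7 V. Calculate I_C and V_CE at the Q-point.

Base loop: V_CC = I_B·R_B + V_BE, so I_B = (11 − 0.7)/390 kΩ = 0.0264 mA.
In the active region I_C = β·I_B = 75 × 0.0264 = 1.98 mA.
Collector loop: V_CE = V_CC − I_C·R_C = 11 − 1.98×3.3 = 4.46 V.
Since V_CE = 4.46 V > V_CE(sat) ≈ 0.2 V, the transistor is in the active region as assumed.

I_C ≈ 2 mA, V_CE ≈ 4.5 V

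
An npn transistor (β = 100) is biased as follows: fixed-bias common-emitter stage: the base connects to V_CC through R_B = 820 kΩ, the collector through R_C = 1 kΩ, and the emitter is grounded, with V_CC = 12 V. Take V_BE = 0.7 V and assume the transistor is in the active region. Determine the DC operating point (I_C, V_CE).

Base loop: V_CC = I_B·R_B + V_BE, so I_B = (12 − 0.7)/820 kΩ = 0.0138 mA.
In the active region I_C = β·I_B = 100 × 0.0138 = 1.38 mA.
Collector loop: V_CE = V_CC − I_C·R_C = 12 − 1.38×1 = 10.6 V.
Since V_CE = 10.6 V > V_CE(sat) ≈ 0.2 V, the transistor is in the active region as assumed.

I_C ≈ 1.4 mA, V_CE ≈ 11 V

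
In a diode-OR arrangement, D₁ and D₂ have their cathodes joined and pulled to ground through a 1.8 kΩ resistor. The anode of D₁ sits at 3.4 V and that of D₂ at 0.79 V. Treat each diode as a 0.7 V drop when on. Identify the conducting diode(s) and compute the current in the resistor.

Assume both conduct. Then node N would need to be at both 3.4−0.7 = 2.7 V and 0.79−0.7 = 0.09 V, which is impossible.
Assume only D₁ conducts: V_N = 3.4 − 0.7 = 2.7 V, so I_R = 2.7/1.8 = 1.5 mA.
Check D₂: its anode-to-cathode voltage is 0.79 − 2.7 = -1.91 V < 0.7 V, so it is off. The assumption is consistent.

Only D₁ conducts; I_R ≈ 1.5 mA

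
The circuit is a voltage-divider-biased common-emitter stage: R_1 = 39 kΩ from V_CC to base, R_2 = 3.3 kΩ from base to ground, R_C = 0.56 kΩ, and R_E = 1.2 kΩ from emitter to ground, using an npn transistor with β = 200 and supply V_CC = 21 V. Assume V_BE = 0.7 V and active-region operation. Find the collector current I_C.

I_C ≈ 0.77 mA

Thevenize the base divider: V_Th = V_CC·R_2/(R_1+R_2) = 21×3.3/42.3 = 1.64 V, R_Th = R_1‖R_2 = 3.04 kΩ.
Base-emitter loop: V_Th = I_B·R_Th + V_BE + (β+1)I_B·R_E, so I_B = (1.64 − 0.7) / (3.04 + 201×1.2) = 0.00384 mA.
I_C = β·I_B = 200×0.00384 = 0.768 mA, and I_E = (β+1)I_B = 0.772 mA.
V_CE = V_CC − I_C·R_C − I_E·R_E = 21 − 0.768×0.56 − 0.772×1.2 = 19.6 V.
V_CE = 19.6 V > 0.2 V confirms active-region operation.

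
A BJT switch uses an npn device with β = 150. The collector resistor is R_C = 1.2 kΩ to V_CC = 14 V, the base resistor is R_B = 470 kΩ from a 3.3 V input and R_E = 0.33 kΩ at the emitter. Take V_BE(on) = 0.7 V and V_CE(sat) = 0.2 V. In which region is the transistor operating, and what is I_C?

Assume active. Base-emitter loop: I_B = (V_BB − V_BE)/(R_B + (β+1)R_E) = (3.3 − 0.7)/(470 + 151×0.33) = 0.005 mA.
I_C = β·I_B = 150×0.005 = 0.75 mA.
V_CE = V_CC − I_C·R_C − I_E·R_E = 14 − 0.75×1.2 − 0.755×0.33 = 12.9 V > V_CE(sat), so the active-region assumption holds.

active; I_C ≈ 0.75 mA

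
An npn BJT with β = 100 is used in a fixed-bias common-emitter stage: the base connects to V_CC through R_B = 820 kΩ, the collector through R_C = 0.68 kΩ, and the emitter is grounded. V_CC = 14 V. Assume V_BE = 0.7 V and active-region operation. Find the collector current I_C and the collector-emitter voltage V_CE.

I_C ≈ 1.6 mA, V_CE ≈ 13 V

Base loop: V_CC = I_B·R_B + V_BE, so I_B = (14 − 0.7)/820 kΩ = 0.0162 mA.
In the active region I_C = β·I_B = 100 × 0.0162 = 1.62 mA.
Collector loop: V_CE = V_CC − I_C·R_C = 14 − 1.62×0.68 = 12.9 V.
Since V_CE = 12.9 V > V_CE(sat) ≈ 0.2 V, the transistor is in the active region as assumed.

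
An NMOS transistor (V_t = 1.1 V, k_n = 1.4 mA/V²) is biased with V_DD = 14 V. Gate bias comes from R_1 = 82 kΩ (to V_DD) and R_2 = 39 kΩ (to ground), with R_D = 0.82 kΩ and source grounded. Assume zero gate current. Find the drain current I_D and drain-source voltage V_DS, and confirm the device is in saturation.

V_G = V_DD·R_2/(R_1+R_2) = 14×39/121 = 4.51 V. With the source grounded, V_GS = V_G = 4.51 V.
Assume saturation: I_D = (k_n/2)(V_GS − V_t)² = (1.4/2)×(4.51 − 1.1)² = 0.7×3.41² = 8.15 mA.
V_DS = V_DD − I_D·R_D = 14 − 8.15×0.82 = 7.32 V.
Saturation requires V_DS ≥ V_GS − V_t = 3.41 V; 7.32 ≥ 3.41 ✓.

I_D ≈ 8.2 mA, V_DS ≈ 7.3 V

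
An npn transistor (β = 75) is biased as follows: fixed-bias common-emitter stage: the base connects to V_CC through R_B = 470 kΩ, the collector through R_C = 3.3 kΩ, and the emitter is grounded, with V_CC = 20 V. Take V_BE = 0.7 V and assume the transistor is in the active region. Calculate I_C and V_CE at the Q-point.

I_C ≈ 3.1 mA, V_CE ≈ 9.8 V

Base loop: V_CC = I_B·R_B + V_BE, so I_B = (20 − 0.7)/470 kΩ = 0.0411 mA.
In the active region I_C = β·I_B = 75 × 0.0411 = 3.08 mA.
Collector loop: V_CE = V_CC − I_C·R_C = 20 − 3.08×3.3 = 9.84 V.
Since V_CE = 9.84 V > V_CE(sat) ≈ 0.2 V, the transistor is in the active region as assumed.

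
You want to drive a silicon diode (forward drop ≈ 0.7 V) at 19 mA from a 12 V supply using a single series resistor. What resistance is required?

The resistor drops V_S − V_D = 12 − 0.7 = 11.3 V at 19 mA.
R = 11.3 V / 19 mA = 0.595 kΩ.

R ≈ 0.59 kΩ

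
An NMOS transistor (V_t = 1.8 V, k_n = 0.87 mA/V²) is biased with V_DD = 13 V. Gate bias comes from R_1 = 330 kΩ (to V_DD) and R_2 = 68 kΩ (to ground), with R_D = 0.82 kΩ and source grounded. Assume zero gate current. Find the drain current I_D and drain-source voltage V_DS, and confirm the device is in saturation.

V_G = V_DD·R_2/(R_1+R_2) = 13×68/398 = 2.22 V. With the source grounded, V_GS = V_G = 2.22 V.
Assume saturation: I_D = (k_n/2)(V_GS − V_t)² = (0.87/2)×(2.22 − 1.8)² = 0.435×0.421² = 0.0771 mA.
V_DS = V_DD − I_D·R_D = 13 − 0.0771×0.82 = 12.9 V.
Saturation requires V_DS ≥ V_GS − V_t = 0.421 V; 12.9 ≥ 0.421 ✓.

I_D ≈ 0.077 mA, V_DS ≈ 13 V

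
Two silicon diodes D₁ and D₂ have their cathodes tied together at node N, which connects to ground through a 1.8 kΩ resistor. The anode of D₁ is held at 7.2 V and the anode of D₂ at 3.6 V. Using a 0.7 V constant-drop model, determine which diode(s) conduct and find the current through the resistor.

Only D₁ conducts; I_R ≈ 3.6 mA

Assume both conduct. Then node N would need to be at both 7.2−0.7 = 6.5 V and 3.6−0.7 = 2.9 V, which is impossible.
Assume only D₁ conducts: V_N = 7.2 − 0.7 = 6.5 V, so I_R = 6.5/1.8 = 3.61 mA.
Check D₂: its anode-to-cathode voltage is 3.6 − 6.5 = -2.9 V < 0.7 V, so it is off. The assumption is consistent.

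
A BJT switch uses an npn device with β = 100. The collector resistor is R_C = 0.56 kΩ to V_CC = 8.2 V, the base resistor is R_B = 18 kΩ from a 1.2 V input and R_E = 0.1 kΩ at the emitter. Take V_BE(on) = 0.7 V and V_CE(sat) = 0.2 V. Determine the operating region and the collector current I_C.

Assume active. Base-emitter loop: I_B = (V_BB − V_BE)/(R_B + (β+1)R_E) = (1.2 − 0.7)/(18 + 101×0.1) = 0.0178 mA.
I_C = β·I_B = 100×0.0178 = 1.78 mA.
V_CE = V_CC − I_C·R_C − I_E·R_E = 8.2 − 1.78×0.56 − 1.8×0.1 = 7.02 V > V_CE(sat), so the active-region assumption holds.

active; I_C ≈ 1.8 mA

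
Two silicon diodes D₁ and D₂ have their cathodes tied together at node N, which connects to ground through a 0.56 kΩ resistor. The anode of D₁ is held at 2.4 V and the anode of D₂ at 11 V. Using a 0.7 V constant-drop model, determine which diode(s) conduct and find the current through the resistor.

Assume both conduct. Then node N would need to be at both 2.4−0.7 = 1.7 V and 11−0.7 = 10.3 V, which is impossible.
Assume only D₂ conducts: V_N = 11 − 0.7 = 10.3 V, so I_R = 10.3/0.56 = 18.4 mA.
Check D₁: its anode-to-cathode voltage is 2.4 − 10.3 = -7.9 V < 0.7 V, so it is off. The assumption is consistent.

Only D₂ conducts; I_R ≈ 18 mA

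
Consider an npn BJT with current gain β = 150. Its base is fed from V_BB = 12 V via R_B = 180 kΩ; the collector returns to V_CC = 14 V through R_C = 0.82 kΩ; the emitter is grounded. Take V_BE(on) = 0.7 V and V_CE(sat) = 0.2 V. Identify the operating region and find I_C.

active; I_C ≈ 9.4 mA

Assume active. Base-emitter loop: I_B = (V_BB − V_BE)/R_B = (12 − 0.7)/180 = 0.0628 mA.
I_C = β·I_B = 150×0.0628 = 9.42 mA.
V_CE = V_CC − I_C·R_C = 14 − 9.42×0.82 = 6.28 V > V_CE(sat), so the active-region assumption holds.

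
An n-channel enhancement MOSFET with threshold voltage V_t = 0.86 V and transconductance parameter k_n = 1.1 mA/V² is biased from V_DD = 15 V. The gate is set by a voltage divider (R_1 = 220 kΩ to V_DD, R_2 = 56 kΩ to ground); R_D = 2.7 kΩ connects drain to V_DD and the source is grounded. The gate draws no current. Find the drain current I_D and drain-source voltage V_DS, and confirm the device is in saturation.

I_D ≈ 2.6 mA, V_DS ≈ 7.9 V

V_G = V_DD·R_2/(R_1+R_2) = 15×56/276 = 3.04 V. With the source grounded, V_GS = V_G = 3.04 V.
Assume saturation: I_D = (k_n/2)(V_GS − V_t)² = (1.1/2)×(3.04 − 0.86)² = 0.55×2.18² = 2.62 mA.
V_DS = V_DD − I_D·R_D = 15 − 2.62×2.7 = 7.92 V.
Saturation requires V_DS ≥ V_GS − V_t = 2.18 V; 7.92 ≥ 2.18 ✓.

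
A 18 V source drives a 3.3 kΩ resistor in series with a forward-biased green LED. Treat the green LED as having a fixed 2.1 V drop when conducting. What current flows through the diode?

KVL around the loop: 18 = V_D + I·R = 2.1 + I × 3.3 kΩ.
So I = (18 − 2.1) / 3.3 kΩ = 15.9 / 3.3 = 4.82 mA.

I ≈ 4.8 mA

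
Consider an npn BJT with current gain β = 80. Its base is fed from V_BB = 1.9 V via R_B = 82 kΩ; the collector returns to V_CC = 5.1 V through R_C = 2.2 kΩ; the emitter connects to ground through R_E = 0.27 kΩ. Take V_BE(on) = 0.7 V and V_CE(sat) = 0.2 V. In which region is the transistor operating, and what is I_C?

Assume active. Base-emitter loop: I_B = (V_BB − V_BE)/(R_B + (β+1)R_E) = (1.9 − 0.7)/(82 + 81×0.27) = 0.0116 mA.
I_C = β·I_B = 80×0.0116 = 0.924 mA.
V_CE = V_CC − I_C·R_C − I_E·R_E = 5.1 − 0.924×2.2 − 0.936×0.27 = 2.81 V > V_CE(sat), so the active-region assumption holds.

active; I_C ≈ 0.92 mA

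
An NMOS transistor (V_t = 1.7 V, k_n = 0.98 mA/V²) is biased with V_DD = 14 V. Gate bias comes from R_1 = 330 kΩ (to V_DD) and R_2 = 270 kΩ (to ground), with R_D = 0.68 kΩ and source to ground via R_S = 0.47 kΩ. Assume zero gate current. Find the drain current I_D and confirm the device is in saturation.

I_D ≈ 3.8 mA

V_G = V_DD·R_2/(R_1+R_2) = 14×270/600 = 6.3 V.
Assume saturation: I_D = (k_n/2)(V_GS − V_t)² with V_GS = V_G − I_D·R_S = 6.3 − 0.47·I_D.
Substituting gives 0.108·I_D² − 3.12·I_D + 10.4 = 0, with roots I_D = 3.83 or 25 mA.
The root I_D = 25 mA gives V_GS = -5.44 V ≤ V_t, so take I_D = 3.83 mA.
Then V_GS = 4.5 V and V_DS = V_DD − I_D(R_D+R_S) = 14 − 3.83×1.15 = 9.59 V.
Saturation requires V_DS ≥ V_GS − V_t = 2.8 V; 9.59 ≥ 2.8 ✓.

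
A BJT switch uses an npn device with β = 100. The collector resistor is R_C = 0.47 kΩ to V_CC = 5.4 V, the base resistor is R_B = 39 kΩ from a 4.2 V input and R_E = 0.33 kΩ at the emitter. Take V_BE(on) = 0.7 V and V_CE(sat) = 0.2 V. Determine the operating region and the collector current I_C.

active; I_C ≈ 4.8 mA

Assume active. Base-emitter loop: I_B = (V_BB − V_BE)/(R_B + (β+1)R_E) = (4.2 − 0.7)/(39 + 101×0.33) = 0.0484 mA.
I_C = β·I_B = 100×0.0484 = 4.84 mA.
V_CE = V_CC − I_C·R_C − I_E·R_E = 5.4 − 4.84×0.47 − 4.89×0.33 = 1.51 V > V_CE(sat), so the active-region assumption holds.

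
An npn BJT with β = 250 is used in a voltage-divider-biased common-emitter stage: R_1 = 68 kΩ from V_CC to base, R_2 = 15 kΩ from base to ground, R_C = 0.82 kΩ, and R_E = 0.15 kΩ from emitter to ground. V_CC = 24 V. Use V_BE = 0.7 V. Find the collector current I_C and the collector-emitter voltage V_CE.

Thevenize the base divider: V_Th = V_CC·R_2/(R_1+R_2) = 24×15/83 = 4.34 V, R_Th = R_1‖R_2 = 12.3 kΩ.
Base-emitter loop: V_Th = I_B·R_Th + V_BE + (β+1)I_B·R_E, so I_B = (4.34 − 0.7) / (12.3 + 251×0.15) = 0.0728 mA.
I_C = β·I_B = 250×0.0728 = 18.2 mA, and I_E = (β+1)I_B = 18.3 mA.
V_CE = V_CC − I_C·R_C − I_E·R_E = 24 − 18.2×0.82 − 18.3×0.15 = 6.33 V.
V_CE = 6.33 V > 0.2 V confirms active-region operation.

I_C ≈ 18 mA, V_CE ≈ 6.3 V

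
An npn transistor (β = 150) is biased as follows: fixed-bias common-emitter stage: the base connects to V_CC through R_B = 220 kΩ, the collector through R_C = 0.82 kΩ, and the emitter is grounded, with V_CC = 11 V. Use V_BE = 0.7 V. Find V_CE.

V_CE ≈ 5.2 V

Base loop: V_CC = I_B·R_B + V_BE, so I_B = (11 − 0.7)/220 kΩ = 0.0468 mA.
In the active region I_C = β·I_B = 150 × 0.0468 = 7.02 mA.
Collector loop: V_CE = V_CC − I_C·R_C = 11 − 7.02×0.82 = 5.24 V.
Since V_CE = 5.24 V > V_CE(sat) ≈ 0.2 V, the transistor is in the active region as assumed.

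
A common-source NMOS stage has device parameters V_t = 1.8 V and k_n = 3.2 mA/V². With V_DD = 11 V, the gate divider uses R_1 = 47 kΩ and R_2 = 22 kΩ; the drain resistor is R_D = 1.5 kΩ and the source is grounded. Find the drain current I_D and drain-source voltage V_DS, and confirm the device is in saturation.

V_G = V_DD·R_2/(R_1+R_2) = 11×22/69 = 3.51 V. With the source grounded, V_GS = V_G = 3.51 V.
Assume saturation: I_D = (k_n/2)(V_GS − V_t)² = (3.2/2)×(3.51 − 1.8)² = 1.6×1.71² = 4.66 mA.
V_DS = V_DD − I_D·R_D = 11 − 4.66×1.5 = 4 V.
Saturation requires V_DS ≥ V_GS − V_t = 1.71 V; 4 ≥ 1.71 ✓.

I_D ≈ 4.7 mA, V_DS ≈ 4 V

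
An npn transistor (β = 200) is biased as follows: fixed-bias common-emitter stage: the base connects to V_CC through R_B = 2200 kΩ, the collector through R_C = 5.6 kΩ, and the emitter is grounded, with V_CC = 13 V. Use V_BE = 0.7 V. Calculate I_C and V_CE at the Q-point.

I_C ≈ 1.1 mA, V_CE ≈ 6.7 V

Base loop: V_CC = I_B·R_B + V_BE, so I_B = (13 − 0.7)/2200 kΩ = 0.00559 mA.
In the active region I_C = β·I_B = 200 × 0.00559 = 1.12 mA.
Collector loop: V_CE = V_CC − I_C·R_C = 13 − 1.12×5.6 = 6.74 V.
Since V_CE = 6.74 V > V_CE(sat) ≈ 0.2 V, the transistor is in the active region as assumed.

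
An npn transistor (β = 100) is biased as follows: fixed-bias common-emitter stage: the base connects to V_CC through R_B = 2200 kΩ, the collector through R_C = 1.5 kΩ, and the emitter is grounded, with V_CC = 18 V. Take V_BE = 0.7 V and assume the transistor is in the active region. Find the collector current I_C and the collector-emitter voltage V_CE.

I_C ≈ 0.79 mA, V_CE ≈ 17 V

Base loop: V_CC = I_B·R_B + V_BE, so I_B = (18 − 0.7)/2200 kΩ = 0.00786 mA.
In the active region I_C = β·I_B = 100 × 0.00786 = 0.786 mA.
Collector loop: V_CE = V_CC − I_C·R_C = 18 − 0.786×1.5 = 16.8 V.
Since V_CE = 16.8 V > V_CE(sat) ≈ 0.2 V, the transistor is in the active region as assumed.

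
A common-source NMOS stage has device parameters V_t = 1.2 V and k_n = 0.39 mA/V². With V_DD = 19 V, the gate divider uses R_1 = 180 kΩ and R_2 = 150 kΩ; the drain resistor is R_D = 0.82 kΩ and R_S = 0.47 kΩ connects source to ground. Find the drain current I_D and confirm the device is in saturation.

V_G = V_DD·R_2/(R_1+R_2) = 19×150/330 = 8.64 V.
Assume saturation: I_D = (k_n/2)(V_GS − V_t)² with V_GS = V_G − I_D·R_S = 8.64 − 0.47·I_D.
Substituting gives 0.0431·I_D² − 2.36·I_D + 10.8 = 0, with roots I_D = 5.02 or 49.8 mA.
The root I_D = 49.8 mA gives V_GS = -14.8 V ≤ V_t, so take I_D = 5.02 mA.
Then V_GS = 6.28 V and V_DS = V_DD − I_D(R_D+R_S) = 19 − 5.02×1.29 = 12.5 V.
Saturation requires V_DS ≥ V_GS − V_t = 5.08 V; 12.5 ≥ 5.08 ✓.

I_D ≈ 5 mA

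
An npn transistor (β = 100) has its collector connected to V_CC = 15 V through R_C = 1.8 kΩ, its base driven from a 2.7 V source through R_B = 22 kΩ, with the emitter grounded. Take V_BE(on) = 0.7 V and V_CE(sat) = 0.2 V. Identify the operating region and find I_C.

saturation; I_C ≈ 8.2 mA

Assume active: I_B = (2.7 − 0.7)/22 = 0.0909 mA, giving I_C = β·I_B = 9.09 mA.
But then V_CE = 15 − 9.09×1.8 = -1.36 V < V_CE(sat) = 0.2 V — impossible in the active region.
So the transistor is saturated. With V_CE = 0.2 V, I_C = (V_CC − 0.2)/R_C = 14.8/1.8 = 8.22 mA.
Check: β·I_B = 9.09 mA > I_C = 8.22 mA, confirming saturation.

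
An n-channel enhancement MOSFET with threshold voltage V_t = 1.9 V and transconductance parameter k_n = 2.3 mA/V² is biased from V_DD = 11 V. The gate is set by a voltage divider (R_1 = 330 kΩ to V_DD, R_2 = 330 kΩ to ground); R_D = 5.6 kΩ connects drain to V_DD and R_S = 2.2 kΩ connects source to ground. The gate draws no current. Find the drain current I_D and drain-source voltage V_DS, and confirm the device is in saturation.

V_G = V_DD·R_2/(R_1+R_2) = 11×330/660 = 5.5 V.
Assume saturation: I_D = (k_n/2)(V_GS − V_t)² with V_GS = V_G − I_D·R_S = 5.5 − 2.2·I_D.
Substituting gives 5.57·I_D² − 19.2·I_D + 14.9 = 0, with roots I_D = 1.18 or 2.28 mA.
The root I_D = 2.28 mA gives V_GS = 0.493 V ≤ V_t, so take I_D = 1.18 mA.
Then V_GS = 2.91 V and V_DS = V_DD − I_D(R_D+R_S) = 11 − 1.18×7.8 = 1.82 V.
Saturation requires V_DS ≥ V_GS − V_t = 1.01 V; 1.82 ≥ 1.01 ✓.

I_D ≈ 1.2 mA, V_DS ≈ 1.8 V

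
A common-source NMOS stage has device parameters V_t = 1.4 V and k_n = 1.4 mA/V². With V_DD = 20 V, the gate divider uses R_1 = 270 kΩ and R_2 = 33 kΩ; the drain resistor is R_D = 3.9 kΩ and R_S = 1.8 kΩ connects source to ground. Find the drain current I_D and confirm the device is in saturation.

I_D ≈ 0.16 mA

V_G = V_DD·R_2/(R_1+R_2) = 20×33/303 = 2.18 V.
Assume saturation: I_D = (k_n/2)(V_GS − V_t)² with V_GS = V_G − I_D·R_S = 2.18 − 1.8·I_D.
Substituting gives 2.27·I_D² − 2.96·I_D + 0.424 = 0, with roots I_D = 0.164 or 1.14 mA.
The root I_D = 1.14 mA gives V_GS = 0.123 V ≤ V_t, so take I_D = 0.164 mA.
Then V_GS = 1.88 V and V_DS = V_DD − I_D(R_D+R_S) = 20 − 0.164×5.7 = 19.1 V.
Saturation requires V_DS ≥ V_GS − V_t = 0.484 V; 19.1 ≥ 0.484 ✓.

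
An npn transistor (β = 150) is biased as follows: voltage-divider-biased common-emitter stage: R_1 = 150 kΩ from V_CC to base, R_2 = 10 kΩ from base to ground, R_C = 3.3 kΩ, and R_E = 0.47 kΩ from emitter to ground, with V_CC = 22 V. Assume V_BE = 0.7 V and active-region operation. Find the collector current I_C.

I_C ≈ 1.3 mA

Thevenize the base divider: V_Th = V_CC·R_2/(R_1+R_2) = 22×10/160 = 1.38 V, R_Th = R_1‖R_2 = 9.38 kΩ.
Base-emitter loop: V_Th = I_B·R_Th + V_BE + (β+1)I_B·R_E, so I_B = (1.38 − 0.7) / (9.38 + 151×0.47) = 0.0084 mA.
I_C = β·I_B = 150×0.0084 = 1.26 mA, and I_E = (β+1)I_B = 1.27 mA.
V_CE = V_CC − I_C·R_C − I_E·R_E = 22 − 1.26×3.3 − 1.27×0.47 = 17.2 V.
V_CE = 17.2 V > 0.2 V confirms active-region operation.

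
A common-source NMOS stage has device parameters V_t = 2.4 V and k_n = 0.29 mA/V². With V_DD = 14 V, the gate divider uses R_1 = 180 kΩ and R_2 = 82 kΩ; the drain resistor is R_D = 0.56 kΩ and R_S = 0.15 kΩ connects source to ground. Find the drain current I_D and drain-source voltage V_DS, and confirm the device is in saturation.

I_D ≈ 0.53 mA, V_DS ≈ 14 V

V_G = V_DD·R_2/(R_1+R_2) = 14×82/262 = 4.38 V.
Assume saturation: I_D = (k_n/2)(V_GS − V_t)² with V_GS = V_G − I_D·R_S = 4.38 − 0.15·I_D.
Substituting gives 0.00326·I_D² − 1.09·I_D + 0.569 = 0, with roots I_D = 0.525 or 332 mA.
The root I_D = 332 mA gives V_GS = -45.5 V ≤ V_t, so take I_D = 0.525 mA.
Then V_GS = 4.3 V and V_DS = V_DD − I_D(R_D+R_S) = 14 − 0.525×0.71 = 13.6 V.
Saturation requires V_DS ≥ V_GS − V_t = 1.9 V; 13.6 ≥ 1.9 ✓.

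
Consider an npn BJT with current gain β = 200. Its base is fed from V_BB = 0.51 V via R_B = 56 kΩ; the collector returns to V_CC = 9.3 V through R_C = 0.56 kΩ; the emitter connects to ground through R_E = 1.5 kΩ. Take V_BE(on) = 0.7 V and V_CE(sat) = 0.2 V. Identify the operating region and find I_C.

V_BB = 0.51 V ≤ V_BE(on) = 0.7 V, so the base-emitter junction is not forward biased.
The transistor is in cutoff: I_B = I_C = 0.

cutoff; I_C ≈ 0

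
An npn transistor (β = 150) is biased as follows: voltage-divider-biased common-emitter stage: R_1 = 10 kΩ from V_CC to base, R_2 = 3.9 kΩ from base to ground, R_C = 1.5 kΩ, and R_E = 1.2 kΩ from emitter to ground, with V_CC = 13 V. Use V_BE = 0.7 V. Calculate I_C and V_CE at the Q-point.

I_C ≈ 2.4 mA, V_CE ≈ 6.5 V

Thevenize the base divider: V_Th = V_CC·R_2/(R_1+R_2) = 13×3.9/13.9 = 3.65 V, R_Th = R_1‖R_2 = 2.81 kΩ.
Base-emitter loop: V_Th = I_B·R_Th + V_BE + (β+1)I_B·R_E, so I_B = (3.65 − 0.7) / (2.81 + 151×1.2) = 0.016 mA.
I_C = β·I_B = 150×0.016 = 2.4 mA, and I_E = (β+1)I_B = 2.42 mA.
V_CE = V_CC − I_C·R_C − I_E·R_E = 13 − 2.4×1.5 − 2.42×1.2 = 6.49 V.
V_CE = 6.49 V > 0.2 V confirms active-region operation.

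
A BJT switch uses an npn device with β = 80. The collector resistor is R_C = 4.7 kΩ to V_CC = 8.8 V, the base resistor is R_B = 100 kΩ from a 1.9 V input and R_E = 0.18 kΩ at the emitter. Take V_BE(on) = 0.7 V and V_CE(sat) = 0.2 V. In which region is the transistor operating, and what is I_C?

active; I_C ≈ 0.84 mA

Assume active. Base-emitter loop: I_B = (V_BB − V_BE)/(R_B + (β+1)R_E) = (1.9 − 0.7)/(100 + 81×0.18) = 0.0105 mA.
I_C = β·I_B = 80×0.0105 = 0.838 mA.
V_CE = V_CC − I_C·R_C − I_E·R_E = 8.8 − 0.838×4.7 − 0.848×0.18 = 4.71 V > V_CE(sat), so the active-region assumption holds.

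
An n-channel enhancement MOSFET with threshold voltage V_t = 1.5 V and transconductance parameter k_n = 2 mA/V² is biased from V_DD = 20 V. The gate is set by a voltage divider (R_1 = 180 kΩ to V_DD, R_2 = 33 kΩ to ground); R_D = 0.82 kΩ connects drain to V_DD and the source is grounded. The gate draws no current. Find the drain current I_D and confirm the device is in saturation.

I_D ≈ 2.6 mA

V_G = V_DD·R_2/(R_1+R_2) = 20×33/213 = 3.1 V. With the source grounded, V_GS = V_G = 3.1 V.
Assume saturation: I_D = (k_n/2)(V_GS − V_t)² = (2/2)×(3.1 − 1.5)² = 1×1.6² = 2.56 mA.
V_DS = V_DD − I_D·R_D = 20 − 2.56×0.82 = 17.9 V.
Saturation requires V_DS ≥ V_GS − V_t = 1.6 V; 17.9 ≥ 1.6 ✓.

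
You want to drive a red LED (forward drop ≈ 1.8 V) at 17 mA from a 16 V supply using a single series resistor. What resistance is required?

The resistor drops V_S − V_D = 16 − 1.8 = 14.2 V at 17 mA.
R = 14.2 V / 17 mA = 0.835 kΩ.

R ≈ 0.84 kΩ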